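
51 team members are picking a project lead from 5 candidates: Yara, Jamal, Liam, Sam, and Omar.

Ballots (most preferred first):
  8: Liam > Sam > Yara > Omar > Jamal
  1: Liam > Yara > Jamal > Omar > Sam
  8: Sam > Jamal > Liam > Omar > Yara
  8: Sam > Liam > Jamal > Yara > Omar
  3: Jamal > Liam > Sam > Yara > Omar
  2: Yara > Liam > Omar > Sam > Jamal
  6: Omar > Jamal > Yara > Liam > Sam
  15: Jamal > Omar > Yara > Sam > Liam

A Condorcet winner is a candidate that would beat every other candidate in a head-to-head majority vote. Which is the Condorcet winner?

Sam vs Yara: 27–24
Sam vs Jamal: 26–25
Sam vs Liam: 31–20
Sam vs Omar: 27–24
Sam beats every other candidate.

Sam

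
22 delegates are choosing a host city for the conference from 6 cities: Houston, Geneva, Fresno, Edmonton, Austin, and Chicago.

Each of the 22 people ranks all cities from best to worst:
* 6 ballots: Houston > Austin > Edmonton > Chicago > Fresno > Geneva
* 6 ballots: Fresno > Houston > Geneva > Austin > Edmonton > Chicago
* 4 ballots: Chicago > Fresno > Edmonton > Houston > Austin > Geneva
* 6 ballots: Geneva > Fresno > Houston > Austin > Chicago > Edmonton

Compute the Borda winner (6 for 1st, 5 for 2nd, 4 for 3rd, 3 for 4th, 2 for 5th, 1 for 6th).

Houston

Houston: 6×6 + 6×5 + 4×3 + 6×4 = 102
Geneva: 6×1 + 6×4 + 4×1 + 6×6 = 70
Fresno: 6×2 + 6×6 + 4×5 + 6×5 = 98
Edmonton: 6×4 + 6×2 + 4×4 + 6×1 = 58
Austin: 6×5 + 6×3 + 4×2 + 6×3 = 74
Chicago: 6×3 + 6×1 + 4×6 + 6×2 = 60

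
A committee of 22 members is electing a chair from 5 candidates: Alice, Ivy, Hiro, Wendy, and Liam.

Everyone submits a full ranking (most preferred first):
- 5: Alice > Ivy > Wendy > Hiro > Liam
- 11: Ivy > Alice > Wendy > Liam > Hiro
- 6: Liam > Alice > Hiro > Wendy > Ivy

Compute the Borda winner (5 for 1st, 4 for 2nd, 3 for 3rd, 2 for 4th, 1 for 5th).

Alice: 5×5 + 11×4 + 6×4 = 93
Ivy: 5×4 + 11×5 + 6×1 = 81
Hiro: 5×2 + 11×1 + 6×3 = 39
Wendy: 5×3 + 11×3 + 6×2 = 60
Liam: 5×1 + 11×2 + 6×5 = 57

Alice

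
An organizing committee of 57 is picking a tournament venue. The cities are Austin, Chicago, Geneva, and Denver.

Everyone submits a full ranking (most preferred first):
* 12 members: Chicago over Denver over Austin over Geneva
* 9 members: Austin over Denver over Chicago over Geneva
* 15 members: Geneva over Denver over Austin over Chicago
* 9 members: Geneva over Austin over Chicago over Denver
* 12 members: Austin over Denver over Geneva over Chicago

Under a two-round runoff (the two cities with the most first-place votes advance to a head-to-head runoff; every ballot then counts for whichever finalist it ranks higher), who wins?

Austin

Round 1 first-place votes: Austin 21, Chicago 12, Geneva 24, Denver 0. Geneva and Austin advance.
Runoff: Geneva is ranked above Austin on 24 ballots, Austin above Geneva on 33.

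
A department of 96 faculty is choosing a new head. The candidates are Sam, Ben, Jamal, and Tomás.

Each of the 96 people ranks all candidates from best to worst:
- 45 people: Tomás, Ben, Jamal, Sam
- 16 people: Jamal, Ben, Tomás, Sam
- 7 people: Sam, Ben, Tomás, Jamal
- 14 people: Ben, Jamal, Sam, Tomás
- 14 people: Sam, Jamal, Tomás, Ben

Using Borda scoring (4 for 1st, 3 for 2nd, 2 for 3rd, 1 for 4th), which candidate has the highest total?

Sam: 45×1 + 16×1 + 7×4 + 14×2 + 14×4 = 173
Ben: 45×3 + 16×3 + 7×3 + 14×4 + 14×1 = 274
Jamal: 45×2 + 16×4 + 7×1 + 14×3 + 14×3 = 245
Tomás: 45×4 + 16×2 + 7×2 + 14×1 + 14×2 = 268

Ben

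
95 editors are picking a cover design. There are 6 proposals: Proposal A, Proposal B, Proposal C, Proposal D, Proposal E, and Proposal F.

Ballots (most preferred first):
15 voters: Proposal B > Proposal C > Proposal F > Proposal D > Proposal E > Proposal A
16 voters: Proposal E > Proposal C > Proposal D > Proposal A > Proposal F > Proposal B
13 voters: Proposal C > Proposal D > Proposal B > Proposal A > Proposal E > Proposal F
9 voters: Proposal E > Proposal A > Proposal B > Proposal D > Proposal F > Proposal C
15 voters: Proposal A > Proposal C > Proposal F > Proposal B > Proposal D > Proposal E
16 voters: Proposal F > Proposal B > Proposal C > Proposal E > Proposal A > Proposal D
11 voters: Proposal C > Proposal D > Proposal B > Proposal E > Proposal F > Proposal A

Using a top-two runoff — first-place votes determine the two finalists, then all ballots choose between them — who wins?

Round 1 first-place votes: Proposal A 15, Proposal B 15, Proposal C 24, Proposal D 0, Proposal E 25, Proposal F 16. Proposal E and Proposal C advance.
Runoff: Proposal E is ranked above Proposal C on 25 ballots, Proposal C above Proposal E on 70.

Proposal C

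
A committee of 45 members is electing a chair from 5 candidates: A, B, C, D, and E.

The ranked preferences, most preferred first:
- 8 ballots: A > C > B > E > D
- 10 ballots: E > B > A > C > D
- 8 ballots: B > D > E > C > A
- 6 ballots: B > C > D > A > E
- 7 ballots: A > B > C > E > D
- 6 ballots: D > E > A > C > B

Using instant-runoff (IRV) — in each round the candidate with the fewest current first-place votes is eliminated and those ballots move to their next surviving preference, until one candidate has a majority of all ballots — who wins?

Round 1: A 15, B 14, C 0, D 6, E 10. C eliminated.
Round 2: A 15, B 14, D 6, E 10. D eliminated.
Round 3: A 15, B 14, E 16. B eliminated.
Round 4: A 21, E 24. E has a majority (≥23).

E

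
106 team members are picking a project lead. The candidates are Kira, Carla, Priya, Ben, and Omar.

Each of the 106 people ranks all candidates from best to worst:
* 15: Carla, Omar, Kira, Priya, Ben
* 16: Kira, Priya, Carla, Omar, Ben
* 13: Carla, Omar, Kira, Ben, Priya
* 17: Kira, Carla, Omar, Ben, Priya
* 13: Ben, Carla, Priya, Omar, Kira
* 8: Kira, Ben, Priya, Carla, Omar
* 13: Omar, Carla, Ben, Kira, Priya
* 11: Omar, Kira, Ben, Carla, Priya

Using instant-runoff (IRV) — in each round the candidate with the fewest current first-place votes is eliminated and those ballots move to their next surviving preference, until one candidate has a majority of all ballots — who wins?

Round 1: Kira 41, Carla 28, Priya 0, Ben 13, Omar 24. Priya eliminated.
Round 2: Kira 41, Carla 28, Ben 13, Omar 24. Ben eliminated.
Round 3: Kira 41, Carla 41, Omar 24. Omar eliminated.
Round 4: Kira 52, Carla 54. Carla has a majority (≥54).

Carla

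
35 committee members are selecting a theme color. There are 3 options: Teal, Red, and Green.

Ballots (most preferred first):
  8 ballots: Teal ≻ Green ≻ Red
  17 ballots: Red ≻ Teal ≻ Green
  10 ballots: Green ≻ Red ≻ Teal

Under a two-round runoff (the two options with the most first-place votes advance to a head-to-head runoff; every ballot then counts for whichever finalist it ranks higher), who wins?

Green

Round 1 first-place votes: Teal 8, Red 17, Green 10. Red and Green advance.
Runoff: Red is ranked above Green on 17 ballots, Green above Red on 18.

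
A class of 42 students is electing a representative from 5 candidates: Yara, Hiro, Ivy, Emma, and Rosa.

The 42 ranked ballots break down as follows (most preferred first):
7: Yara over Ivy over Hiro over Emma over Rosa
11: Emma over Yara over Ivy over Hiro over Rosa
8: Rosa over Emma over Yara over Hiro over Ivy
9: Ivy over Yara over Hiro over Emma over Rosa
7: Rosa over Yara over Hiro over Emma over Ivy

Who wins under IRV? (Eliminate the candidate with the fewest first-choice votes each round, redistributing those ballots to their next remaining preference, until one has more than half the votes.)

Ivy

Round 1: Yara 7, Hiro 0, Ivy 9, Emma 11, Rosa 15. Hiro eliminated.
Round 2: Yara 7, Ivy 9, Emma 11, Rosa 15. Yara eliminated.
Round 3: Ivy 16, Emma 11, Rosa 15. Emma eliminated.
Round 4: Ivy 27, Rosa 15. Ivy has a majority (≥22).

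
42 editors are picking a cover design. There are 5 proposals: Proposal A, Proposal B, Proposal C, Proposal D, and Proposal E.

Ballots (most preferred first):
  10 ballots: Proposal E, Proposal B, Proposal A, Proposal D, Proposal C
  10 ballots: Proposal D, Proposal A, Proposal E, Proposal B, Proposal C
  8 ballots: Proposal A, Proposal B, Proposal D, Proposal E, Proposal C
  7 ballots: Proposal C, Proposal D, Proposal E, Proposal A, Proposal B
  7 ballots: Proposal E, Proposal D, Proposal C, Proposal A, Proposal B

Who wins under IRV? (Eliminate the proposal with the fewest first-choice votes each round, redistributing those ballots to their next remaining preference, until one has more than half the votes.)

Round 1: Proposal A 8, Proposal B 0, Proposal C 7, Proposal D 10, Proposal E 17. Proposal B eliminated.
Round 2: Proposal A 8, Proposal C 7, Proposal D 10, Proposal E 17. Proposal C eliminated.
Round 3: Proposal A 8, Proposal D 17, Proposal E 17. Proposal A eliminated.
Round 4: Proposal D 25, Proposal E 17. Proposal D has a majority (≥22).

Proposal D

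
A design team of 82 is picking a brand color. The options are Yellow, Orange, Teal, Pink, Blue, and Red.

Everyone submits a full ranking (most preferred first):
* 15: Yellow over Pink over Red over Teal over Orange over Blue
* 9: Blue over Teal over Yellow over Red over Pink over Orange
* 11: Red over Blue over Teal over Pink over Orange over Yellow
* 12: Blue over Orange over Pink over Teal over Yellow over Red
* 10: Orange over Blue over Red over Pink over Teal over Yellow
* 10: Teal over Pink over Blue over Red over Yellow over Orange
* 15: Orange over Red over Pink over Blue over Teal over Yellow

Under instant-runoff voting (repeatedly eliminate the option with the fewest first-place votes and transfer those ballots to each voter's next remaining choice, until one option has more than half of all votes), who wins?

Blue

Round 1: Yellow 15, Orange 25, Teal 10, Pink 0, Blue 21, Red 11. Pink eliminated.
Round 2: Yellow 15, Orange 25, Teal 10, Blue 21, Red 11. Teal eliminated.
Round 3: Yellow 15, Orange 25, Blue 31, Red 11. Red eliminated.
Round 4: Yellow 15, Orange 25, Blue 42. Blue has a majority (≥42).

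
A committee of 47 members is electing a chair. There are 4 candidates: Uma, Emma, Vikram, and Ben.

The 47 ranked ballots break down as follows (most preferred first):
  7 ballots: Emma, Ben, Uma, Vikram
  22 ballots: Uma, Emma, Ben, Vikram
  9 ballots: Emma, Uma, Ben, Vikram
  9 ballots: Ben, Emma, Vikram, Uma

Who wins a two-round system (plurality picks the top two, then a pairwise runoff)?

Round 1 first-place votes: Uma 22, Emma 16, Vikram 0, Ben 9. Uma and Emma advance.
Runoff: Uma is ranked above Emma on 22 ballots, Emma above Uma on 25.

Emma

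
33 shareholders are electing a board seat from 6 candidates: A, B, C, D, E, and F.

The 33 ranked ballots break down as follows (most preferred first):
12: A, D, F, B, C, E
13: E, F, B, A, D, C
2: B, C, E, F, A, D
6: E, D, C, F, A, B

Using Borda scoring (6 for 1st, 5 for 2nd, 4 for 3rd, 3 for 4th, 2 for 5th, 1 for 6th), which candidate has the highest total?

F

A: 12×6 + 13×3 + 2×2 + 6×2 = 127
B: 12×3 + 13×4 + 2×6 + 6×1 = 106
C: 12×2 + 13×1 + 2×5 + 6×4 = 71
D: 12×5 + 13×2 + 2×1 + 6×5 = 118
E: 12×1 + 13×6 + 2×4 + 6×6 = 134
F: 12×4 + 13×5 + 2×3 + 6×3 = 137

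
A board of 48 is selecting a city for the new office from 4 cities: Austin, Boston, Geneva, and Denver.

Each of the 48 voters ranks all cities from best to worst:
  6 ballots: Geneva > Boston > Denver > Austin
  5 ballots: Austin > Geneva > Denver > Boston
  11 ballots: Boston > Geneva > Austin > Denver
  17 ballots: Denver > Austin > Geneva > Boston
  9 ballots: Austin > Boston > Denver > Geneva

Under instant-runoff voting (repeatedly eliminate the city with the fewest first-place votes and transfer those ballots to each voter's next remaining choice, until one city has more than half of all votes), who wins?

Boston

Round 1: Austin 14, Boston 11, Geneva 6, Denver 17. Geneva eliminated.
Round 2: Austin 14, Boston 17, Denver 17. Austin eliminated.
Round 3: Boston 26, Denver 22. Boston has a majority (≥25).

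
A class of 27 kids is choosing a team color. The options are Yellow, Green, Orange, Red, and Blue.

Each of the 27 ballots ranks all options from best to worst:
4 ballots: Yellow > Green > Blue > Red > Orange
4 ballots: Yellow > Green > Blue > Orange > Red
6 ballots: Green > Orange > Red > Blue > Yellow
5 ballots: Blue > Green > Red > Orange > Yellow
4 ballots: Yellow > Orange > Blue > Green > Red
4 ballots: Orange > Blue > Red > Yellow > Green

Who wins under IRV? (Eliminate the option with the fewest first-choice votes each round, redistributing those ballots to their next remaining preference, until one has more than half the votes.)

Blue

Round 1: Yellow 12, Green 6, Orange 4, Red 0, Blue 5. Red eliminated.
Round 2: Yellow 12, Green 6, Orange 4, Blue 5. Orange eliminated.
Round 3: Yellow 12, Green 6, Blue 9. Green eliminated.
Round 4: Yellow 12, Blue 15. Blue has a majority (≥14).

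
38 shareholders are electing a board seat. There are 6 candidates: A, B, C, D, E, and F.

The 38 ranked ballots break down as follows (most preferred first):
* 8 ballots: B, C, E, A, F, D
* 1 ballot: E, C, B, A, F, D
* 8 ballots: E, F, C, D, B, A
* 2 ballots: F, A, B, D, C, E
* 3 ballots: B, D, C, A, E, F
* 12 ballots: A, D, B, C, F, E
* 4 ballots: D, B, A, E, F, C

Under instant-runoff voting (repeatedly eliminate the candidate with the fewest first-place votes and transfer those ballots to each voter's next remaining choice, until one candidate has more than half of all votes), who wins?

Round 1: A 12, B 11, C 0, D 4, E 9, F 2. C eliminated.
Round 2: A 12, B 11, D 4, E 9, F 2. F eliminated.
Round 3: A 14, B 11, D 4, E 9. D eliminated.
Round 4: A 14, B 15, E 9. E eliminated.
Round 5: A 14, B 24. B has a majority (≥20).

B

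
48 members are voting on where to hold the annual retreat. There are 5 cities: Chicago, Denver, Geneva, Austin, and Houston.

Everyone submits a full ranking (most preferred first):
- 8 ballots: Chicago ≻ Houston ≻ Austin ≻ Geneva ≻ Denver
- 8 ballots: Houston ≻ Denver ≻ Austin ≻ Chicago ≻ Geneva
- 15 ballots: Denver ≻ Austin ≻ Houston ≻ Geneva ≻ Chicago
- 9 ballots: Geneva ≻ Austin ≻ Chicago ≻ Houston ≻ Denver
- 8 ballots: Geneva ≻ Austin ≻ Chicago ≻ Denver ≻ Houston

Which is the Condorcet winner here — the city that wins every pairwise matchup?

Austin

Austin vs Chicago: 40–8
Austin vs Denver: 25–23
Austin vs Geneva: 31–17
Austin vs Houston: 32–16
Austin beats every other city.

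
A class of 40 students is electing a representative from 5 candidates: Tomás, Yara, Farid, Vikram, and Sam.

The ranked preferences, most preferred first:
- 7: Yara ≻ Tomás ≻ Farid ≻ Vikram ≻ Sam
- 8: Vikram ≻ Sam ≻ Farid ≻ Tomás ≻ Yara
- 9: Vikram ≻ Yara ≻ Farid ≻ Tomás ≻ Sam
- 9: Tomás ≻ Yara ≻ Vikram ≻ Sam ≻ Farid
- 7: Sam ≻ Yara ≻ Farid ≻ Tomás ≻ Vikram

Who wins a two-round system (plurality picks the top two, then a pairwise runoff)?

Tomás

Round 1 first-place votes: Tomás 9, Yara 7, Farid 0, Vikram 17, Sam 7. Vikram and Tomás advance.
Runoff: Vikram is ranked above Tomás on 17 ballots, Tomás above Vikram on 23.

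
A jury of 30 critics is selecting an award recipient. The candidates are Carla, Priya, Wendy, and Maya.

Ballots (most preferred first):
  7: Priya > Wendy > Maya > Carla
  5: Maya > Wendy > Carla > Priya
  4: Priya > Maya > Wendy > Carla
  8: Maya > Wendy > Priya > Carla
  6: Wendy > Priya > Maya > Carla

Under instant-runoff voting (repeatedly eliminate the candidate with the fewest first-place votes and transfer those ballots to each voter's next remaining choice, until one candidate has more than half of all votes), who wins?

Priya

Round 1: Carla 0, Priya 11, Wendy 6, Maya 13. Carla eliminated.
Round 2: Priya 11, Wendy 6, Maya 13. Wendy eliminated.
Round 3: Priya 17, Maya 13. Priya has a majority (≥16).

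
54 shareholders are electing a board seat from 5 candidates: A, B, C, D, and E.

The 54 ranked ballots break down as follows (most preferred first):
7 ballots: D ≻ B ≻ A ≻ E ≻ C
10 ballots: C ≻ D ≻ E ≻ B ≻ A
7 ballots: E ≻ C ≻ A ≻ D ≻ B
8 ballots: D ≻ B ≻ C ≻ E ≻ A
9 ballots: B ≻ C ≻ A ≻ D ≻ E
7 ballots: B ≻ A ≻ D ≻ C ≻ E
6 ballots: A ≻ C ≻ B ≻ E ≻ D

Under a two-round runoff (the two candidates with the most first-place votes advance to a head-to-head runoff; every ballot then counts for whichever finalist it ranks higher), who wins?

Round 1 first-place votes: A 6, B 16, C 10, D 15, E 7. B and D advance.
Runoff: B is ranked above D on 22 ballots, D above B on 32.

D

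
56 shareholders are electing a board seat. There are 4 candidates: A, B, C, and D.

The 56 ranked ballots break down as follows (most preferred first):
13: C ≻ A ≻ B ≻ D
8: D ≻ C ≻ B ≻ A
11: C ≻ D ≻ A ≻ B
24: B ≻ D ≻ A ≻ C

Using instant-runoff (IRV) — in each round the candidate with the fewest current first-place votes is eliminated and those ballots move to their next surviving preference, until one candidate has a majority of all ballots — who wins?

Round 1: A 0, B 24, C 24, D 8. A eliminated.
Round 2: B 24, C 24, D 8. D eliminated.
Round 3: B 24, C 32. C has a majority (≥29).

C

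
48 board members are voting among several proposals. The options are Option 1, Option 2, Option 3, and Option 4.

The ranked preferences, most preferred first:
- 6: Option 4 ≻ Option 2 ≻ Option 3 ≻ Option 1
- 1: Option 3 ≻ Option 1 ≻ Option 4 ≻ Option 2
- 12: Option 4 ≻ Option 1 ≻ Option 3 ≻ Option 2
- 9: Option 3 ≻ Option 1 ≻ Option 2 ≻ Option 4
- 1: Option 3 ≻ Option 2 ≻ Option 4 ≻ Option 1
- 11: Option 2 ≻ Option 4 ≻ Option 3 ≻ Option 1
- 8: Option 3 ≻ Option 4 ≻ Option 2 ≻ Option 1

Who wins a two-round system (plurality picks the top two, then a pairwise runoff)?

Option 4

Round 1 first-place votes: Option 1 0, Option 2 11, Option 3 19, Option 4 18. Option 3 and Option 4 advance.
Runoff: Option 3 is ranked above Option 4 on 19 ballots, Option 4 above Option 3 on 29.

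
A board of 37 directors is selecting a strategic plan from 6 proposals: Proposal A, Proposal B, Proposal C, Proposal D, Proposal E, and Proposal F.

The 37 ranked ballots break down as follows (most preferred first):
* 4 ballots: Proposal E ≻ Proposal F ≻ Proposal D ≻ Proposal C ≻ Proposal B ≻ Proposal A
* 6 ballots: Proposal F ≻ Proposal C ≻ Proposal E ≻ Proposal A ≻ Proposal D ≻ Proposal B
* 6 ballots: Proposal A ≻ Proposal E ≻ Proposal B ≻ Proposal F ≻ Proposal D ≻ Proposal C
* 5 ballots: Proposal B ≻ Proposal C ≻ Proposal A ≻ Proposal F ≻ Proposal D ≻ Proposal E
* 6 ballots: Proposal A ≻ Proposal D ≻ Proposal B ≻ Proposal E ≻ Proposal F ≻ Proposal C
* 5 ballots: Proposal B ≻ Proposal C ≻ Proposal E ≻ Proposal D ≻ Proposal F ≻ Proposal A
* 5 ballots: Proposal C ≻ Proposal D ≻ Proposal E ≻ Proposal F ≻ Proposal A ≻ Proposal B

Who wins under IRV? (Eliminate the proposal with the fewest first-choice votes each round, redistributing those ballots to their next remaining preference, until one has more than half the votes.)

Round 1: Proposal A 12, Proposal B 10, Proposal C 5, Proposal D 0, Proposal E 4, Proposal F 6. Proposal D eliminated.
Round 2: Proposal A 12, Proposal B 10, Proposal C 5, Proposal E 4, Proposal F 6. Proposal E eliminated.
Round 3: Proposal A 12, Proposal B 10, Proposal C 5, Proposal F 10. Proposal C eliminated.
Round 4: Proposal A 12, Proposal B 10, Proposal F 15. Proposal B eliminated.
Round 5: Proposal A 17, Proposal F 20. Proposal F has a majority (≥19).

Proposal F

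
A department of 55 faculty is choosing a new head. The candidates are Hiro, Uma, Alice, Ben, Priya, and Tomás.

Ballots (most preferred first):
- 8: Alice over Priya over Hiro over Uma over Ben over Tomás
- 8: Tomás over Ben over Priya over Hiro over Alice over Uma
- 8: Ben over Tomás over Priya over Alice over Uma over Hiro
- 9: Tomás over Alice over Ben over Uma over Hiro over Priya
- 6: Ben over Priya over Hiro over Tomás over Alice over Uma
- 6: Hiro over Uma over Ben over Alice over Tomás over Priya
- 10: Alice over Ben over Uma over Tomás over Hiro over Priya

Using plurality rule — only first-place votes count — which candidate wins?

Alice

First-place votes: Hiro 6, Uma 0, Alice 18, Ben 14, Priya 0, Tomás 17.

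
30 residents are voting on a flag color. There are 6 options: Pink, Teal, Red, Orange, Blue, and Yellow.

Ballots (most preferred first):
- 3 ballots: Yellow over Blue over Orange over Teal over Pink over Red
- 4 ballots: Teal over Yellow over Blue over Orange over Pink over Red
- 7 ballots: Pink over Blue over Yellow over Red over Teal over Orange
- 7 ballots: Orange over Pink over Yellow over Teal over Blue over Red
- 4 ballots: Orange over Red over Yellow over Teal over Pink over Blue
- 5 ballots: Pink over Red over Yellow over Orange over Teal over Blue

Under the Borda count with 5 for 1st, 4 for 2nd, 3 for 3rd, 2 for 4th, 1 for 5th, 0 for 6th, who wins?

Pink: 3×1 + 4×1 + 7×5 + 7×4 + 4×1 + 5×5 = 99
Teal: 3×2 + 4×5 + 7×1 + 7×2 + 4×2 + 5×1 = 60
Red: 3×0 + 4×0 + 7×2 + 7×0 + 4×4 + 5×4 = 50
Orange: 3×3 + 4×2 + 7×0 + 7×5 + 4×5 + 5×2 = 82
Blue: 3×4 + 4×3 + 7×4 + 7×1 + 4×0 + 5×0 = 59
Yellow: 3×5 + 4×4 + 7×3 + 7×3 + 4×3 + 5×3 = 100

Yellow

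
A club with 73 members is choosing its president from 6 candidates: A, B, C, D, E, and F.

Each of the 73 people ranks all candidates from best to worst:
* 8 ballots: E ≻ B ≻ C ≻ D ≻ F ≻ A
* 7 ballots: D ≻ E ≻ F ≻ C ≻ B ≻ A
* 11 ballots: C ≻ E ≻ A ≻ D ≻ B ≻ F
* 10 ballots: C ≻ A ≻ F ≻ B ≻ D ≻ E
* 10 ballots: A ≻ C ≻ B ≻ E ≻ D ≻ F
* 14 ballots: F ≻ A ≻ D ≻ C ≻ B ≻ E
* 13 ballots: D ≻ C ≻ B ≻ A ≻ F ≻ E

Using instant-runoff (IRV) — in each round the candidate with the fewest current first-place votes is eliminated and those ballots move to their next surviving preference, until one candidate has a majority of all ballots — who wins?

C

Round 1: A 10, B 0, C 21, D 20, E 8, F 14. B eliminated.
Round 2: A 10, C 21, D 20, E 8, F 14. E eliminated.
Round 3: A 10, C 29, D 20, F 14. A eliminated.
Round 4: C 39, D 20, F 14. C has a majority (≥37).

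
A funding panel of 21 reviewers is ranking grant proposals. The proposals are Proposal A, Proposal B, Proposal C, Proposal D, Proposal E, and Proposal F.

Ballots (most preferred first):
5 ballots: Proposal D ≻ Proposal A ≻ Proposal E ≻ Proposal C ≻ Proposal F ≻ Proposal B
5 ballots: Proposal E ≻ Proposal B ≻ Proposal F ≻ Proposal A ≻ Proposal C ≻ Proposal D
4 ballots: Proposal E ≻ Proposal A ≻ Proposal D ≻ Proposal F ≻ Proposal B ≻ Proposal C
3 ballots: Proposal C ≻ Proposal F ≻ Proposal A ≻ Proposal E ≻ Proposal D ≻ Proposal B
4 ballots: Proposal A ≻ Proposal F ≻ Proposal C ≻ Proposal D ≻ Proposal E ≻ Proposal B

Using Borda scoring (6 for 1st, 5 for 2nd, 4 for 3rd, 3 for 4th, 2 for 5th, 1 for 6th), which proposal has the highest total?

Proposal A

Proposal A: 5×5 + 5×3 + 4×5 + 3×4 + 4×6 = 96
Proposal B: 5×1 + 5×5 + 4×2 + 3×1 + 4×1 = 45
Proposal C: 5×3 + 5×2 + 4×1 + 3×6 + 4×4 = 63
Proposal D: 5×6 + 5×1 + 4×4 + 3×2 + 4×3 = 69
Proposal E: 5×4 + 5×6 + 4×6 + 3×3 + 4×2 = 91
Proposal F: 5×2 + 5×4 + 4×3 + 3×5 + 4×5 = 77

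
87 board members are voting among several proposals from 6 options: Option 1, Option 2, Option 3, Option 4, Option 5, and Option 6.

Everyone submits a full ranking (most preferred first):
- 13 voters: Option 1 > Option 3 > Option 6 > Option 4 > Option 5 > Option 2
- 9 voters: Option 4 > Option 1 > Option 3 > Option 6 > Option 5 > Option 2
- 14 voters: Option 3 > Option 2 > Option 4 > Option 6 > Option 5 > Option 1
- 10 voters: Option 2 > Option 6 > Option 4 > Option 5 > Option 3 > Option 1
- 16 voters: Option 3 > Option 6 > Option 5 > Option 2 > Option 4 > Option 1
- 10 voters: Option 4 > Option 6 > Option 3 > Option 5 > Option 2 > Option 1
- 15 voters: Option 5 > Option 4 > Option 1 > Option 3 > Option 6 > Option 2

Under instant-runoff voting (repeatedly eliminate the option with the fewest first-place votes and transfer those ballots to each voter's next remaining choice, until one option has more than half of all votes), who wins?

Option 4

Round 1: Option 1 13, Option 2 10, Option 3 30, Option 4 19, Option 5 15, Option 6 0. Option 6 eliminated.
Round 2: Option 1 13, Option 2 10, Option 3 30, Option 4 19, Option 5 15. Option 2 eliminated.
Round 3: Option 1 13, Option 3 30, Option 4 29, Option 5 15. Option 1 eliminated.
Round 4: Option 3 43, Option 4 29, Option 5 15. Option 5 eliminated.
Round 5: Option 3 43, Option 4 44. Option 4 has a majority (≥44).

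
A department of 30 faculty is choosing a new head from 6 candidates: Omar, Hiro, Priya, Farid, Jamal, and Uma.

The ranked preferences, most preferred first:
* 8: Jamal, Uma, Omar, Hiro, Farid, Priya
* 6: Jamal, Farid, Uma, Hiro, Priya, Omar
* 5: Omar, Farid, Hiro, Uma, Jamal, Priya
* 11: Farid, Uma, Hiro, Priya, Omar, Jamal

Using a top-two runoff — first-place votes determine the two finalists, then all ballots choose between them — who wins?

Farid

Round 1 first-place votes: Omar 5, Hiro 0, Priya 0, Farid 11, Jamal 14, Uma 0. Jamal and Farid advance.
Runoff: Jamal is ranked above Farid on 14 ballots, Farid above Jamal on 16.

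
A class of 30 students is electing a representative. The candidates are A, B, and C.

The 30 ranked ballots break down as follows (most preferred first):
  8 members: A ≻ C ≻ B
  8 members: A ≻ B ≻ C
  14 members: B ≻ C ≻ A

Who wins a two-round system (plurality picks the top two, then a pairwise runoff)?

A

Round 1 first-place votes: A 16, B 14, C 0. A and B advance.
Runoff: A is ranked above B on 16 ballots, B above A on 14.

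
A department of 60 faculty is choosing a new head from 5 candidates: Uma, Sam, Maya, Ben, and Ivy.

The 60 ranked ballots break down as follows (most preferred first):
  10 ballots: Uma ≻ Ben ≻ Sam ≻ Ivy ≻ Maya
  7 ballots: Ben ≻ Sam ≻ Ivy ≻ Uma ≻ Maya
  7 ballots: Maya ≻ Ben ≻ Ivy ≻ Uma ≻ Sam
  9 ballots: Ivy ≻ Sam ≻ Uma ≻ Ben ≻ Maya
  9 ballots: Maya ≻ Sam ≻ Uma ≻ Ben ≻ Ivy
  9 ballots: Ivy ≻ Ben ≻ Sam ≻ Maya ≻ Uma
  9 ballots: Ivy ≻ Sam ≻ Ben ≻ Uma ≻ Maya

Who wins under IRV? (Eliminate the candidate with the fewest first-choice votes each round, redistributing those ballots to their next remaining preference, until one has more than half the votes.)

Round 1: Uma 10, Sam 0, Maya 16, Ben 7, Ivy 27. Sam eliminated.
Round 2: Uma 10, Maya 16, Ben 7, Ivy 27. Ben eliminated.
Round 3: Uma 10, Maya 16, Ivy 34. Ivy has a majority (≥31).

Ivy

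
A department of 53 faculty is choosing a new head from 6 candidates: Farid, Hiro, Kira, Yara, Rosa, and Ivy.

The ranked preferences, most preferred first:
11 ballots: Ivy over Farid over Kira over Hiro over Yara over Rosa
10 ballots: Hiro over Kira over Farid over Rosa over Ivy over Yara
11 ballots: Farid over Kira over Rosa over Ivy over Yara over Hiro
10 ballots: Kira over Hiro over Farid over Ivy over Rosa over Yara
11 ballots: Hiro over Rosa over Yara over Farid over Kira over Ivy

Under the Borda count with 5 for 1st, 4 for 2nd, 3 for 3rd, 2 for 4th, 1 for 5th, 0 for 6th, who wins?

Farid

Farid: 11×4 + 10×3 + 11×5 + 10×3 + 11×2 = 181
Hiro: 11×2 + 10×5 + 11×0 + 10×4 + 11×5 = 167
Kira: 11×3 + 10×4 + 11×4 + 10×5 + 11×1 = 178
Yara: 11×1 + 10×0 + 11×1 + 10×0 + 11×3 = 55
Rosa: 11×0 + 10×2 + 11×3 + 10×1 + 11×4 = 107
Ivy: 11×5 + 10×1 + 11×2 + 10×2 + 11×0 = 107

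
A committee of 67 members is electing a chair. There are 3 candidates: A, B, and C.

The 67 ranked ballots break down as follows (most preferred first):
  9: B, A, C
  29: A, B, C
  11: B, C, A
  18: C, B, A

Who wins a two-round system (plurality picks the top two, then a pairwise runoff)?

B

Round 1 first-place votes: A 29, B 20, C 18. A and B advance.
Runoff: A is ranked above B on 29 ballots, B above A on 38.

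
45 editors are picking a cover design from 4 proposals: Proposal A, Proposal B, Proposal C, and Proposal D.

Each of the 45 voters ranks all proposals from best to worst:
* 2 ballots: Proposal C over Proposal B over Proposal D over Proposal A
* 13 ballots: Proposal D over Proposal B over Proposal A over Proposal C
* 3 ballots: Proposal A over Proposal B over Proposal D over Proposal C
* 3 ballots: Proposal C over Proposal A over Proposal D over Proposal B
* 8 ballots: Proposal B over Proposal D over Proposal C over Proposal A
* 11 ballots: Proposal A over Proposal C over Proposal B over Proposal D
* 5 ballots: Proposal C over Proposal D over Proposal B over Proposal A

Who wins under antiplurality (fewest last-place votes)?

Last-place votes: Proposal A 15, Proposal B 3, Proposal C 16, Proposal D 11.

Proposal B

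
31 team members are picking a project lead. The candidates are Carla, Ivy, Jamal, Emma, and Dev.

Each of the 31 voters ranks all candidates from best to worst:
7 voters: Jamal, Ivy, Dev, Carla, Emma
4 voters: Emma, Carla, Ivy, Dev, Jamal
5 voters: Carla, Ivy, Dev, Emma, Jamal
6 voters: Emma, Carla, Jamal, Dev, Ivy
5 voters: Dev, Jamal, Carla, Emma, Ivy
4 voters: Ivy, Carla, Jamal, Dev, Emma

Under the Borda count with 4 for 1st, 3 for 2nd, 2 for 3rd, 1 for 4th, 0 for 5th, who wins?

Carla: 7×1 + 4×3 + 5×4 + 6×3 + 5×2 + 4×3 = 79
Ivy: 7×3 + 4×2 + 5×3 + 6×0 + 5×0 + 4×4 = 60
Jamal: 7×4 + 4×0 + 5×0 + 6×2 + 5×3 + 4×2 = 63
Emma: 7×0 + 4×4 + 5×1 + 6×4 + 5×1 + 4×0 = 50
Dev: 7×2 + 4×1 + 5×2 + 6×1 + 5×4 + 4×1 = 58

Carla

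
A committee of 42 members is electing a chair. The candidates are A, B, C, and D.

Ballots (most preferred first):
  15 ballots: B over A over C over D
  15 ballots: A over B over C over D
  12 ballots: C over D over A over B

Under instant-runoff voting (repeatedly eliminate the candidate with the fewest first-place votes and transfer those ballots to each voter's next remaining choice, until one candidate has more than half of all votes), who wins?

A

Round 1: A 15, B 15, C 12, D 0. D eliminated.
Round 2: A 15, B 15, C 12. C eliminated.
Round 3: A 27, B 15. A has a majority (≥22).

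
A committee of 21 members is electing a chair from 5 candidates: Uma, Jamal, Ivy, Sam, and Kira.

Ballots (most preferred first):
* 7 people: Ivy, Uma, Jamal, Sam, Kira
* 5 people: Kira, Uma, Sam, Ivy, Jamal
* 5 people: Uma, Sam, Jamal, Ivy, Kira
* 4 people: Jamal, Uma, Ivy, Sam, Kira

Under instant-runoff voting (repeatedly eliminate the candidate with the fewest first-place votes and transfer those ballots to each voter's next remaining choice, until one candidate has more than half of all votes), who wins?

Round 1: Uma 5, Jamal 4, Ivy 7, Sam 0, Kira 5. Sam eliminated.
Round 2: Uma 5, Jamal 4, Ivy 7, Kira 5. Jamal eliminated.
Round 3: Uma 9, Ivy 7, Kira 5. Kira eliminated.
Round 4: Uma 14, Ivy 7. Uma has a majority (≥11).

Uma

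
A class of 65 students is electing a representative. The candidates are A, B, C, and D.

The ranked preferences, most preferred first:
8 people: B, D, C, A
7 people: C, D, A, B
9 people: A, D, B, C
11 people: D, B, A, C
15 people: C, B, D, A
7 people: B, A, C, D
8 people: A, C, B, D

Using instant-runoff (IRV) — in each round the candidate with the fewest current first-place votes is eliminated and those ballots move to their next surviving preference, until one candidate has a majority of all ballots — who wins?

B

Round 1: A 17, B 15, C 22, D 11. D eliminated.
Round 2: A 17, B 26, C 22. A eliminated.
Round 3: B 35, C 30. B has a majority (≥33).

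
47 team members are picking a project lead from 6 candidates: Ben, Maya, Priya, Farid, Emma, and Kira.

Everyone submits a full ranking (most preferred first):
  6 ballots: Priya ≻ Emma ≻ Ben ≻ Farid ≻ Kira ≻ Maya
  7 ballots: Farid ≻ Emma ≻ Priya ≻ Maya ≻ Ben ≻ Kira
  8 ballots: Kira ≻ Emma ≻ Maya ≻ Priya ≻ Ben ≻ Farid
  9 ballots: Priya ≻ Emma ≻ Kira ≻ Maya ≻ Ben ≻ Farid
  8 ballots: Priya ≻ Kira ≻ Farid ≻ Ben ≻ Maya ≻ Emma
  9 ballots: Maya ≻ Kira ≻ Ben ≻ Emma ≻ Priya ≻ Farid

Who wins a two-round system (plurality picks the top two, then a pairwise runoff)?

Round 1 first-place votes: Ben 0, Maya 9, Priya 23, Farid 7, Emma 0, Kira 8. Priya and Maya advance.
Runoff: Priya is ranked above Maya on 30 ballots, Maya above Priya on 17.

Priya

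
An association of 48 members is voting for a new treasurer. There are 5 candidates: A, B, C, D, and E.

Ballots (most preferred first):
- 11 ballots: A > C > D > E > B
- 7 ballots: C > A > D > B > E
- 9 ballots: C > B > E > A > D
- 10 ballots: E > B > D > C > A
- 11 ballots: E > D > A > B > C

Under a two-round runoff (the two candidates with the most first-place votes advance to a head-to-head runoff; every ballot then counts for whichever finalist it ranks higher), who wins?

Round 1 first-place votes: A 11, B 0, C 16, D 0, E 21. E and C advance.
Runoff: E is ranked above C on 21 ballots, C above E on 27.

C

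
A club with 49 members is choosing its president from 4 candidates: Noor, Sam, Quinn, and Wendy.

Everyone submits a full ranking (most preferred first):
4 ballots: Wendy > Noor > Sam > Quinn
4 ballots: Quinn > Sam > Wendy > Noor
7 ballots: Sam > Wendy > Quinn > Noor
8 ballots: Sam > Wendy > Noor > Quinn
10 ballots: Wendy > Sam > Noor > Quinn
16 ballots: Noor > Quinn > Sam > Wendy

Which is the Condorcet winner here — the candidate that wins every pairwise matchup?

Sam vs Noor: 29–20
Sam vs Quinn: 29–20
Sam vs Wendy: 35–14
Sam beats every other candidate.

Sam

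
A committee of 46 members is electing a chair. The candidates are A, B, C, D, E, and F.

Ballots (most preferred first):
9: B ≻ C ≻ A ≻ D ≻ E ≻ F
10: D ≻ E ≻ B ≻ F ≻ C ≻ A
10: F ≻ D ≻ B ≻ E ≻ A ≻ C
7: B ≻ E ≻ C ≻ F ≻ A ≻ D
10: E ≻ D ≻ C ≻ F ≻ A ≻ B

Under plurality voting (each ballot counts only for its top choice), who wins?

First-place votes: A 0, B 16, C 0, D 10, E 10, F 10.

B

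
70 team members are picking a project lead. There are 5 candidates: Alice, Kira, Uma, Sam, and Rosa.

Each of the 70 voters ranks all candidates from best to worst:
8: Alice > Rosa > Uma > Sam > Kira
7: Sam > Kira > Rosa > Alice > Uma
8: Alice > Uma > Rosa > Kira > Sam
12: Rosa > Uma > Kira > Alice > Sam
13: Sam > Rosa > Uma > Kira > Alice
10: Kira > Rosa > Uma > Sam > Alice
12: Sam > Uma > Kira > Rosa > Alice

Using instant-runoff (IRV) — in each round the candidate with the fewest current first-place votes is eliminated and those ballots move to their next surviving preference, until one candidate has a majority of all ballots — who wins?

Rosa

Round 1: Alice 16, Kira 10, Uma 0, Sam 32, Rosa 12. Uma eliminated.
Round 2: Alice 16, Kira 10, Sam 32, Rosa 12. Kira eliminated.
Round 3: Alice 16, Sam 32, Rosa 22. Alice eliminated.
Round 4: Sam 32, Rosa 38. Rosa has a majority (≥36).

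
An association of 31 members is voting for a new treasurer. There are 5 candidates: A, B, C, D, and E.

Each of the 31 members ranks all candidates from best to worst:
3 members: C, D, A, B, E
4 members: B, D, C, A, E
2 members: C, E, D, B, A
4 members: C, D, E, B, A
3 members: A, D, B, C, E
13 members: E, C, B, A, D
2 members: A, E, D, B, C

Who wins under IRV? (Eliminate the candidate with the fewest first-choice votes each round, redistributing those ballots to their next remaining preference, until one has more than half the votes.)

C

Round 1: A 5, B 4, C 9, D 0, E 13. D eliminated.
Round 2: A 5, B 4, C 9, E 13. B eliminated.
Round 3: A 5, C 13, E 13. A eliminated.
Round 4: C 16, E 15. C has a majority (≥16).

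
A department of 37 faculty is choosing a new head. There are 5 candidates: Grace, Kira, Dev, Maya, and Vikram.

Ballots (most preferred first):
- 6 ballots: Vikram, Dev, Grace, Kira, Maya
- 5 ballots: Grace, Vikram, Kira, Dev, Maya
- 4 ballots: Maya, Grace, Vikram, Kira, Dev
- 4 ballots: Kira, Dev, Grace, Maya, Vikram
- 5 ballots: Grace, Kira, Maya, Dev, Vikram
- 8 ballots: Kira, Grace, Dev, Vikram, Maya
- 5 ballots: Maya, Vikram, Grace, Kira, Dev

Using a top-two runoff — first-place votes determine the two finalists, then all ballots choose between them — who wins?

Grace

Round 1 first-place votes: Grace 10, Kira 12, Dev 0, Maya 9, Vikram 6. Kira and Grace advance.
Runoff: Kira is ranked above Grace on 12 ballots, Grace above Kira on 25.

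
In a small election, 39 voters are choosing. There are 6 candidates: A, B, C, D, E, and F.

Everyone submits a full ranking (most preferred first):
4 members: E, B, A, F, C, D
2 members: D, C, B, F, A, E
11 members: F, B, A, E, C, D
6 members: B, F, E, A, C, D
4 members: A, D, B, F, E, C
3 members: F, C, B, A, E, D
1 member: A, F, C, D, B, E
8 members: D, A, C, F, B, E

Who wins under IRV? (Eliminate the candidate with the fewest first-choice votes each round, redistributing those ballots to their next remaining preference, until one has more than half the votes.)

Round 1: A 5, B 6, C 0, D 10, E 4, F 14. C eliminated.
Round 2: A 5, B 6, D 10, E 4, F 14. E eliminated.
Round 3: A 5, B 10, D 10, F 14. A eliminated.
Round 4: B 10, D 14, F 15. B eliminated.
Round 5: D 14, F 25. F has a majority (≥20).

F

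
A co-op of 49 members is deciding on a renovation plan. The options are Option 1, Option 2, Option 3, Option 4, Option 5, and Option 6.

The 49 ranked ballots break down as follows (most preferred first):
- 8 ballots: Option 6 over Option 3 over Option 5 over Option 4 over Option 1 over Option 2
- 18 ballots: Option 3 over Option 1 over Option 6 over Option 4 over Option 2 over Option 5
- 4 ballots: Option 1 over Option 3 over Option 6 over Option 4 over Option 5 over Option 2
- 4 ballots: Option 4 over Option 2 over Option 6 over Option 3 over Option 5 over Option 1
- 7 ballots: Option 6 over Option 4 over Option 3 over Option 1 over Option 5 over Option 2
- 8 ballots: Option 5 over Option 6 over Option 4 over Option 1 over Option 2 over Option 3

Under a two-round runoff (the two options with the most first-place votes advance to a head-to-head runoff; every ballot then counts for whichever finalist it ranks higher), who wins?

Round 1 first-place votes: Option 1 4, Option 2 0, Option 3 18, Option 4 4, Option 5 8, Option 6 15. Option 3 and Option 6 advance.
Runoff: Option 3 is ranked above Option 6 on 22 ballots, Option 6 above Option 3 on 27.

Option 6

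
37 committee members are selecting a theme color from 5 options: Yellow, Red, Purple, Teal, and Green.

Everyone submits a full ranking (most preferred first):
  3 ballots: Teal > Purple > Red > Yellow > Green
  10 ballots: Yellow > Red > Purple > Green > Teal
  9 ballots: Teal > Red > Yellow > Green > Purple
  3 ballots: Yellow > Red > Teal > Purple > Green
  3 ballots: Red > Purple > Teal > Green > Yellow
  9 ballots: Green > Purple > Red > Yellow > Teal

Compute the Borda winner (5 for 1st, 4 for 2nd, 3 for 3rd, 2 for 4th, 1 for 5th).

Yellow: 3×2 + 10×5 + 9×3 + 3×5 + 3×1 + 9×2 = 119
Red: 3×3 + 10×4 + 9×4 + 3×4 + 3×5 + 9×3 = 139
Purple: 3×4 + 10×3 + 9×1 + 3×2 + 3×4 + 9×4 = 105
Teal: 3×5 + 10×1 + 9×5 + 3×3 + 3×3 + 9×1 = 97
Green: 3×1 + 10×2 + 9×2 + 3×1 + 3×2 + 9×5 = 95

Red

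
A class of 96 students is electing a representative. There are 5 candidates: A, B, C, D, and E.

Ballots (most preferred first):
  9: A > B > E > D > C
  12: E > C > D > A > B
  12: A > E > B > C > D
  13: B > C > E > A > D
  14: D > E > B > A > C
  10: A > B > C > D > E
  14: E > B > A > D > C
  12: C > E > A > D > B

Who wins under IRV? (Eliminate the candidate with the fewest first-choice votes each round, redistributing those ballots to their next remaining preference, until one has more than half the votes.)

E

Round 1: A 31, B 13, C 12, D 14, E 26. C eliminated.
Round 2: A 31, B 13, D 14, E 38. B eliminated.
Round 3: A 31, D 14, E 51. E has a majority (≥49).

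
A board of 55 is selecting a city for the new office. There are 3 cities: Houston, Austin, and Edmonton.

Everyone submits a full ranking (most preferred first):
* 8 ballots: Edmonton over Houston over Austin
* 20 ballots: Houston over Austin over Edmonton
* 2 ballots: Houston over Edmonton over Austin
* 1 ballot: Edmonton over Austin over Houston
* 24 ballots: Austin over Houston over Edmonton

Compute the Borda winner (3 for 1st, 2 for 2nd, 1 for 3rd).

Houston

Houston: 8×2 + 20×3 + 2×3 + 1×1 + 24×2 = 131
Austin: 8×1 + 20×2 + 2×1 + 1×2 + 24×3 = 124
Edmonton: 8×3 + 20×1 + 2×2 + 1×3 + 24×1 = 75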